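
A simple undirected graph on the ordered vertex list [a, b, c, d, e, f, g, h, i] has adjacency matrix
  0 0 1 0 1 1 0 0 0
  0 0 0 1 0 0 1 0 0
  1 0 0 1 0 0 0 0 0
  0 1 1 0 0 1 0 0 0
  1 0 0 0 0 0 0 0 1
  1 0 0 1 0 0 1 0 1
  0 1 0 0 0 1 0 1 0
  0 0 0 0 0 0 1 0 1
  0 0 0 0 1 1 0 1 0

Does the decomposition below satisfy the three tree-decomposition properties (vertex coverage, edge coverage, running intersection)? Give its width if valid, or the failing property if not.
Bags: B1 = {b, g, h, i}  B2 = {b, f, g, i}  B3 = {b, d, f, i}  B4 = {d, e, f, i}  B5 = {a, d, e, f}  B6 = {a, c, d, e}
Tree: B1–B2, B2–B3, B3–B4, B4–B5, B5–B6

Vertex coverage: the bags together contain {a, b, c, d, e, f, g, h, i}, the full vertex set. Edge coverage: each edge of G has both endpoints in at least one bag. Running intersection: for every vertex, the bags containing it form a connected subtree. All three properties hold, so this is a valid tree decomposition of width max|bag| − 1 = 3, and hence tw(G) ≤ 3.

Yes; width 3.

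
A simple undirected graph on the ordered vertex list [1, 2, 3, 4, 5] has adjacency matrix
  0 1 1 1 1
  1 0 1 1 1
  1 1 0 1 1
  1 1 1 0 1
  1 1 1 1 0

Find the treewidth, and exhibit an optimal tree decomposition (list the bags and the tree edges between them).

With just one bag of size 5, the width is 5 − 1 = 4, so tw(G) ≤ 4. Conversely, {1, 2, 3, 4, 5} is a clique of size 5, and the vertices of any clique must share a bag in every tree decomposition; so some bag has ≥ 5 vertices and tw(G) ≥ 4. The upper and lower bounds meet at 4, so that is the treewidth.

Treewidth 4.
Bags: B1 = {1, 2, 3, 4, 5}
Tree: (single bag)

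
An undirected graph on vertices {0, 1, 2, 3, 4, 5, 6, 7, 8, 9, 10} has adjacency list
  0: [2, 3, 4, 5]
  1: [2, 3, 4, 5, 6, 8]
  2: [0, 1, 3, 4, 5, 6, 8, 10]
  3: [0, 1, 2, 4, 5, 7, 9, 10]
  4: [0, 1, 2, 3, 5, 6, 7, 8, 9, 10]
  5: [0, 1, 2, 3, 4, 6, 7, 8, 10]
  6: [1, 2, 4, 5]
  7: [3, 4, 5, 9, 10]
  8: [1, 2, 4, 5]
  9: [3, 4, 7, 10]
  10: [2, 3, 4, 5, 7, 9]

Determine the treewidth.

A width-4 tree decomposition is:
Bags: B1 = {1, 2, 3, 4, 5}  B2 = {2, 3, 4, 5, 10}  B3 = {3, 4, 5, 7, 10}  B4 = {1, 2, 4, 5, 6}  B5 = {1, 2, 4, 5, 8}  B6 = {0, 2, 3, 4, 5}  B7 = {3, 4, 7, 9, 10}
Tree: B1–B2, B2–B3, B1–B4, B1–B5, B2–B6, B3–B7
Each bag holds 5 vertices, so the decomposition has width 4, which upper-bounds the treewidth. Conversely, {3, 4, 7, 9, 10} is a clique of size 5, and the vertices of any clique must share a bag in every tree decomposition; so some bag has ≥ 5 vertices and tw(G) ≥ 4. Hence tw(G) = 4 exactly.

4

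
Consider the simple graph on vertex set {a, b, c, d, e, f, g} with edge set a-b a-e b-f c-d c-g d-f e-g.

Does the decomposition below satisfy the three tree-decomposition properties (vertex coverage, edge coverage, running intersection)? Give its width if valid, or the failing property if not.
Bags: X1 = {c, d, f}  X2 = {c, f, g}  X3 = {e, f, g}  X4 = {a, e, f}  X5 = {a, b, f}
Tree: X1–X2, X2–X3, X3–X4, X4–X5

Every vertex of G appears in some bag (union = {a, b, c, d, e, f, g}); every edge is covered by a bag; and for each vertex v the set of bags containing v is connected in the bag tree. The decomposition is therefore valid. The largest bag has 3 vertices, so the width is 2.

Yes; width 2.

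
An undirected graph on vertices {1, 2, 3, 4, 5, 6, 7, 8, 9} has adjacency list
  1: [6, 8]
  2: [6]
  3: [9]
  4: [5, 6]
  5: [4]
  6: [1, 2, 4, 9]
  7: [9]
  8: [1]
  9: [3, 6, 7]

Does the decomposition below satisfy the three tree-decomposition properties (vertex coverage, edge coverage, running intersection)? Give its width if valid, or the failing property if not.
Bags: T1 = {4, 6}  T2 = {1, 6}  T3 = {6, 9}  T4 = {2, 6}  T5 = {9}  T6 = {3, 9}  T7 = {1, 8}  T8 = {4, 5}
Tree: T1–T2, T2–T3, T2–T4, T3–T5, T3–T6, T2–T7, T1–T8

No — vertex 7 appears in no bag.

A tree decomposition must satisfy three properties: every vertex lies in some bag; for every edge, both endpoints lie together in some bag; and for every vertex, the bags containing it form a connected subtree. Here vertex 7 appears in no bag, so the decomposition is invalid.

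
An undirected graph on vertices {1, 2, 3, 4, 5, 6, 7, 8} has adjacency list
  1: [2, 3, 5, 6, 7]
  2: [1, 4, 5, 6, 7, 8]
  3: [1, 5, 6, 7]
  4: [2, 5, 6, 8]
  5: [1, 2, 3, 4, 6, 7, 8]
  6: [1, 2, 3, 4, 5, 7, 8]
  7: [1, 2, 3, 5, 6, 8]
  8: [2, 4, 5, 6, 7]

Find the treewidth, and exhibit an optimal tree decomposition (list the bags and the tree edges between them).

Treewidth 4.
Bags: B1 = {1, 3, 5, 6, 7}  B2 = {1, 2, 5, 6, 7}  B3 = {2, 5, 6, 7, 8}  B4 = {2, 4, 5, 6, 8}
Tree: B1–B2, B2–B3, B3–B4

Every bag has size at most 5, so the width is 5 − 1 = 4 and tw(G) ≤ 4. On the other hand G contains the 5-clique {2, 4, 5, 6, 8}. A clique must lie in a single bag of any decomposition, so no decomposition can have width below 4. Combining the bounds, tw(G) = 4.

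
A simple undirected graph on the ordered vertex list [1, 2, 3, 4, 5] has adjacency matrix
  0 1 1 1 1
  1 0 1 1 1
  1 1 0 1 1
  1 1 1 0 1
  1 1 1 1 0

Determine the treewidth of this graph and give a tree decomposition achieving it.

Treewidth 4.
One such decomposition:
Bags: B1 = {1, 2, 3, 4, 5}
Tree: (single bag)

A single bag containing all 5 vertices is trivially a valid decomposition of width 4. Conversely, {1, 2, 3, 4, 5} is a clique of size 5, and the vertices of any clique must share a bag in every tree decomposition; so some bag has ≥ 5 vertices and tw(G) ≥ 4. Hence tw(G) = 4 exactly.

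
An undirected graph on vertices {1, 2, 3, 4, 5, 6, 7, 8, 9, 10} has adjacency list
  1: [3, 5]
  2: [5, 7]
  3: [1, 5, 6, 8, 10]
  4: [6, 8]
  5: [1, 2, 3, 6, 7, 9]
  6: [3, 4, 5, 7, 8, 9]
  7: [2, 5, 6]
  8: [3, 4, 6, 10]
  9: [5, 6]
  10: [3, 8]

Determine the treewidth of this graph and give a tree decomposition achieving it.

Treewidth 2.
Bags: B1 = {3, 6, 8}  B2 = {3, 5, 6}  B3 = {3, 8, 10}  B4 = {5, 6, 9}  B5 = {4, 6, 8}  B6 = {5, 6, 7}  B7 = {1, 3, 5}  B8 = {2, 5, 7}
Tree: B1–B2, B1–B3, B2–B4, B1–B5, B4–B6, B2–B7, B6–B8

The largest bag has 3 vertices, giving width 2; this decomposition certifies tw(G) ≤ 2. For the lower bound, the 3 vertices {3, 8, 10} are pairwise adjacent, and any tree decomposition puts a clique entirely inside one bag — forcing width ≥ 2. Therefore the treewidth is 2.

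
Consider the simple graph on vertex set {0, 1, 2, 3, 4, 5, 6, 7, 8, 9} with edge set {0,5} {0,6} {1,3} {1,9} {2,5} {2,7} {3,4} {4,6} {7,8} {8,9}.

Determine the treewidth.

2

A width-2 tree decomposition is:
Bags: B1 = {7, 8, 9}  B2 = {1, 7, 9}  B3 = {1, 3, 7}  B4 = {3, 4, 7}  B5 = {4, 6, 7}  B6 = {0, 6, 7}  B7 = {0, 5, 7}  B8 = {2, 5, 7}
Tree: B1–B2, B2–B3, B3–B4, B4–B5, B5–B6, B6–B7, B7–B8
Every bag has size at most 3, so the width is 3 − 1 = 2 and tw(G) ≤ 2. Since 7–8–9–1–3–4–6–0–5–2–7 is a cycle in G, G is not acyclic. Forests are exactly the graphs of treewidth ≤ 1, so tw(G) ≥ 2. Therefore the treewidth is 2.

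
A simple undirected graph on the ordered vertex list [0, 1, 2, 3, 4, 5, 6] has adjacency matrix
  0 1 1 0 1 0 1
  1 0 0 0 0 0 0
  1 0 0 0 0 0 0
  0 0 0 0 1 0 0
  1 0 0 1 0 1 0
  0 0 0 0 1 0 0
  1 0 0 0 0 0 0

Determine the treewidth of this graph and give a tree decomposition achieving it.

Every bag has size at most 2, so the width is 2 − 1 = 1 and tw(G) ≤ 1. Since G has at least one edge (e.g. 0–4), it is not an edgeless graph, so tw(G) ≥ 1. Therefore the treewidth is 1.

Treewidth 1.
One such decomposition:
Bags: B1 = {0, 4}  B2 = {0, 1}  B3 = {0, 6}  B4 = {0, 2}  B5 = {4, 5}  B6 = {3, 4}
Tree: B1–B2, B2–B3, B2–B4, B1–B5, B5–B6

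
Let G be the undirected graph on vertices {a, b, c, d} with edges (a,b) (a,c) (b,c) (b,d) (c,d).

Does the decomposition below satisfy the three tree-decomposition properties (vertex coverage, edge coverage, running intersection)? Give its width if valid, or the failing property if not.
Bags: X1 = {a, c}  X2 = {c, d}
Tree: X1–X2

No — vertex b appears in no bag.

A tree decomposition must satisfy three properties: every vertex lies in some bag; for every edge, both endpoints lie together in some bag; and for every vertex, the bags containing it form a connected subtree. Here vertex b appears in no bag, so the decomposition is invalid.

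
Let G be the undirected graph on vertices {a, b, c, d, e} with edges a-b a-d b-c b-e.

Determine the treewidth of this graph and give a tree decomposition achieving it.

Treewidth 1.
Bags: B1 = {a, b}  B2 = {b, e}  B3 = {a, d}  B4 = {b, c}
Tree: B1–B2, B1–B3, B1–B4

The largest bag has 2 vertices, giving width 1; this decomposition certifies tw(G) ≤ 1. Since G has at least one edge (e.g. a–b), it is not an edgeless graph, so tw(G) ≥ 1. Combining the bounds, tw(G) = 1.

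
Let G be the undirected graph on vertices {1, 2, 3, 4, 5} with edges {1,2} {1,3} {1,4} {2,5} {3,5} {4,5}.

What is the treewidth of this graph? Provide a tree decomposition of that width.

Treewidth 2.
One such decomposition:
Bags: B1 = {1, 2, 5}  B2 = {1, 4, 5}  B3 = {1, 3, 5}
Tree: B1–B2, B2–B3

Each bag holds 3 vertices, so the decomposition has width 2, which upper-bounds the treewidth. Since 2–5–4–1–2 is a cycle in G, G is not acyclic. Forests are exactly the graphs of treewidth ≤ 1, so tw(G) ≥ 2. The upper and lower bounds meet at 2, so that is the treewidth.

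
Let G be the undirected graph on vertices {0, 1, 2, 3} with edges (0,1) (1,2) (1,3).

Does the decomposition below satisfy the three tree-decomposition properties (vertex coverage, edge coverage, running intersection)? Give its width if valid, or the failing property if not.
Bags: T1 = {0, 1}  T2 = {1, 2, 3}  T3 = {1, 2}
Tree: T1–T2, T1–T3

No — bags containing vertex 2 are not connected in the tree.

A tree decomposition must satisfy three properties: every vertex lies in some bag; for every edge, both endpoints lie together in some bag; and for every vertex, the bags containing it form a connected subtree. Here bags containing vertex 2 are not connected in the tree, so the decomposition is invalid.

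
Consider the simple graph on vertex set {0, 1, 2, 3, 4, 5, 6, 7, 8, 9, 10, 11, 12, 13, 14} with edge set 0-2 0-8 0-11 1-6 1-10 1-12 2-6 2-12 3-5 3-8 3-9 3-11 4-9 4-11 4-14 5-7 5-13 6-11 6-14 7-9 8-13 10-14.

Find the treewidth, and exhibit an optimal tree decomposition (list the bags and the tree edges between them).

Each bag holds 4 vertices, so the decomposition has width 3, which upper-bounds the treewidth. For the lower bound: the 4 vertex sets {1,10,12}, {14}, {6}, {0,2,4,11} are disjoint, each induces a connected subgraph, and every pair is joined by at least one edge of G. Contracting each set to a single vertex therefore yields K_{4} as a minor, and since treewidth is minor-monotone, tw(G) ≥ tw(K_{4}) = 3. Hence tw(G) = 3 exactly.

Treewidth 3.
One optimal decomposition is:
Bags: B1 = {1, 10, 12, 14}  B2 = {1, 6, 12, 14}  B3 = {2, 6, 12, 14}  B4 = {2, 4, 6, 14}  B5 = {2, 4, 6, 11}  B6 = {0, 2, 4, 11}  B7 = {0, 4, 9, 11}  B8 = {0, 3, 9, 11}  B9 = {0, 3, 8, 9}  B10 = {3, 7, 8, 9}  B11 = {3, 5, 7, 8}  B12 = {5, 7, 8, 13}
Tree: B1–B2, B2–B3, B3–B4, B4–B5, B5–B6, B6–B7, B7–B8, B8–B9, B9–B10, B10–B11, B11–B12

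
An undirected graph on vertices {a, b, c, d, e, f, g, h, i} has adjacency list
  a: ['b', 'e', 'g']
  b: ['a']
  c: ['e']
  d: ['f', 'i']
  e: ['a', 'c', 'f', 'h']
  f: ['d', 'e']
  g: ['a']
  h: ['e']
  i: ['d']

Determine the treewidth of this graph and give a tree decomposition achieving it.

Each bag holds 2 vertices, so the decomposition has width 1, which upper-bounds the treewidth. Any graph with an edge has treewidth ≥ 1, and G has the edge e–f. Hence tw(G) = 1 exactly.

Treewidth 1.
Bags: B1 = {e, f}  B2 = {d, f}  B3 = {a, e}  B4 = {a, g}  B5 = {d, i}  B6 = {e, h}  B7 = {c, e}  B8 = {a, b}
Tree: B1–B2, B1–B3, B3–B4, B2–B5, B1–B6, B1–B7, B3–B8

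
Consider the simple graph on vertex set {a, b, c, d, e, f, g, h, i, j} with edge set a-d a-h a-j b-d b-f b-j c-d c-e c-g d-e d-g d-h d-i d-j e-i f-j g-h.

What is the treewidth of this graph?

A width-2 tree decomposition is:
Bags: B1 = {d, g, h}  B2 = {c, d, g}  B3 = {a, d, h}  B4 = {a, d, j}  B5 = {c, d, e}  B6 = {b, d, j}  B7 = {d, e, i}  B8 = {b, f, j}
Tree: B1–B2, B1–B3, B3–B4, B2–B5, B4–B6, B5–B7, B6–B8
The largest bag has 3 vertices, giving width 2; this decomposition certifies tw(G) ≤ 2. Conversely, {d, g, h} is a clique of size 3, and the vertices of any clique must share a bag in every tree decomposition; so some bag has ≥ 3 vertices and tw(G) ≥ 2. The upper and lower bounds meet at 2, so that is the treewidth.

2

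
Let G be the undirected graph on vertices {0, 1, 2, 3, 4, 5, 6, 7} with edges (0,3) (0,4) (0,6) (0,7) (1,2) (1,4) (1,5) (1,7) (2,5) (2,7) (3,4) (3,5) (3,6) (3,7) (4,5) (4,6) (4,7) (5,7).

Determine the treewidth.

A width-3 tree decomposition is:
Bags: B1 = {1, 4, 5, 7}  B2 = {1, 2, 5, 7}  B3 = {3, 4, 5, 7}  B4 = {0, 3, 4, 7}  B5 = {0, 3, 4, 6}
Tree: B1–B2, B1–B3, B3–B4, B4–B5
Each bag holds 4 vertices, so the decomposition has width 3, which upper-bounds the treewidth. On the other hand G contains the 4-clique {1, 2, 5, 7}. A clique must lie in a single bag of any decomposition, so no decomposition can have width below 3. Hence tw(G) = 3 exactly.

3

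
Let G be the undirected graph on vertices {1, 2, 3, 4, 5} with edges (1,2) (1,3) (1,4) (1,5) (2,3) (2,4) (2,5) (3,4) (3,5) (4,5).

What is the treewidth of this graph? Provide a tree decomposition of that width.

Treewidth 4.
Bags: B1 = {1, 2, 3, 4, 5}
Tree: (single bag)

With just one bag of size 5, the width is 5 − 1 = 4, so tw(G) ≤ 4. For the lower bound, the 5 vertices {1, 2, 3, 4, 5} are pairwise adjacent, and any tree decomposition puts a clique entirely inside one bag — forcing width ≥ 4. Combining the bounds, tw(G) = 4.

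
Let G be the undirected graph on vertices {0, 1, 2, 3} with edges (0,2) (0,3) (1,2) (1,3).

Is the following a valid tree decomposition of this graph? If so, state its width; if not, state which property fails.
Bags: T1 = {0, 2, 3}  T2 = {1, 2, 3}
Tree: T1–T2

Yes; width 2.

Vertex coverage: the bags together contain {0, 1, 2, 3}, the full vertex set. Edge coverage: each edge of G has both endpoints in at least one bag. Running intersection: for every vertex, the bags containing it form a connected subtree. All three properties hold, so this is a valid tree decomposition of width max|bag| − 1 = 2, and hence tw(G) ≤ 2.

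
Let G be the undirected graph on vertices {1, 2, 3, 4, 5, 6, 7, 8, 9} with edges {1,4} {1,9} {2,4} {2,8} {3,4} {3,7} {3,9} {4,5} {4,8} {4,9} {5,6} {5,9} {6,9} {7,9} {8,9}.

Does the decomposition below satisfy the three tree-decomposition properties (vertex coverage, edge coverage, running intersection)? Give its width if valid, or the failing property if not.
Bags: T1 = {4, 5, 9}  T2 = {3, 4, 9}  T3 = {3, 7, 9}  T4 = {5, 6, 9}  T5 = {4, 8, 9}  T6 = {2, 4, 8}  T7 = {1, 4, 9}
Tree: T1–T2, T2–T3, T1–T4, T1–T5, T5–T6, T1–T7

Checking the three conditions: (i) the bags cover all of {1, 2, 3, 4, 5, 6, 7, 8, 9}; (ii) for each edge, some bag contains both endpoints; (iii) the bags containing any fixed vertex form a subtree. All hold, so the decomposition is valid with width 3 − 1 = 2.

Yes; width 2.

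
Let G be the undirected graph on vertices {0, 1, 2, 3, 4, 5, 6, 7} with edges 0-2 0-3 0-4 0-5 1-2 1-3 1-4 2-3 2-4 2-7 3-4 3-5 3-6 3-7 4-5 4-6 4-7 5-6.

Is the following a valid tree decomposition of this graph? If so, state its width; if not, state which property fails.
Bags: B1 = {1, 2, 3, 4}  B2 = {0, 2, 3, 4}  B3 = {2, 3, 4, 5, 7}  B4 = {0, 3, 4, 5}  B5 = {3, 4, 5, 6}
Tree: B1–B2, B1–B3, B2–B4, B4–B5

A tree decomposition must satisfy three properties: every vertex lies in some bag; for every edge, both endpoints lie together in some bag; and for every vertex, the bags containing it form a connected subtree. Here bags containing vertex 5 are not connected in the tree, so the decomposition is invalid.

No — bags containing vertex 5 are not connected in the tree.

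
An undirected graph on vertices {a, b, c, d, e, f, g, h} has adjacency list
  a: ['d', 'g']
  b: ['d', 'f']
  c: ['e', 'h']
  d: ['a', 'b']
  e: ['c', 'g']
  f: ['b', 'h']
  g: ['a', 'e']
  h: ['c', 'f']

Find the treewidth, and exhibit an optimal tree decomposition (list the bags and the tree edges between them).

Treewidth 2.
Bags: B1 = {a, b, d}  B2 = {a, b, f}  B3 = {a, f, h}  B4 = {a, c, h}  B5 = {a, c, e}  B6 = {a, e, g}
Tree: B1–B2, B2–B3, B3–B4, B4–B5, B5–B6

Every bag has size at most 3, so the width is 3 − 1 = 2 and tw(G) ≤ 2. Since a–d–b–f–h–c–e–g–a is a cycle in G, G is not acyclic. Forests are exactly the graphs of treewidth ≤ 1, so tw(G) ≥ 2. The upper and lower bounds meet at 2, so that is the treewidth.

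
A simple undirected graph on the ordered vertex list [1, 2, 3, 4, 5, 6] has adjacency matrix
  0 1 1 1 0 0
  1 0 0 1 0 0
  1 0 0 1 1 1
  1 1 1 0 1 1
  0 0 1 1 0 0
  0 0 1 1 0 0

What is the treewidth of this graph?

2

A width-2 tree decomposition is:
Bags: B1 = {1, 3, 4}  B2 = {1, 2, 4}  B3 = {3, 4, 6}  B4 = {3, 4, 5}
Tree: B1–B2, B1–B3, B3–B4
Every bag has size at most 3, so the width is 3 − 1 = 2 and tw(G) ≤ 2. On the other hand G contains the 3-clique {1, 2, 4}. A clique must lie in a single bag of any decomposition, so no decomposition can have width below 2. Hence tw(G) = 2 exactly.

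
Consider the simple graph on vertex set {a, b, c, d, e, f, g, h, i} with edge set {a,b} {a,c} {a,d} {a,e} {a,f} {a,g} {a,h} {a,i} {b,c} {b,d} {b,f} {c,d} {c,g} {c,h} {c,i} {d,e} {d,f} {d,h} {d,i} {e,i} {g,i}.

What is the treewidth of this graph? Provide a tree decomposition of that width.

Each bag holds 4 vertices, so the decomposition has width 3, which upper-bounds the treewidth. Conversely, {a, d, e, i} is a clique of size 4, and the vertices of any clique must share a bag in every tree decomposition; so some bag has ≥ 4 vertices and tw(G) ≥ 3. Hence tw(G) = 3 exactly.

Treewidth 3.
Bags: B1 = {a, c, g, i}  B2 = {a, c, d, i}  B3 = {a, b, c, d}  B4 = {a, c, d, h}  B5 = {a, d, e, i}  B6 = {a, b, d, f}
Tree: B1–B2, B2–B3, B2–B4, B2–B5, B3–B6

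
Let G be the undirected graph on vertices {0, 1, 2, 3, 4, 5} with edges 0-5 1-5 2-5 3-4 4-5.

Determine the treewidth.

1

A width-1 tree decomposition is:
Bags: B1 = {4, 5}  B2 = {1, 5}  B3 = {0, 5}  B4 = {3, 4}  B5 = {2, 5}
Tree: B1–B2, B1–B3, B1–B4, B2–B5
The largest bag has 2 vertices, giving width 1; this decomposition certifies tw(G) ≤ 1. G has an edge, so its treewidth is at least 1. The upper and lower bounds meet at 1, so that is the treewidth.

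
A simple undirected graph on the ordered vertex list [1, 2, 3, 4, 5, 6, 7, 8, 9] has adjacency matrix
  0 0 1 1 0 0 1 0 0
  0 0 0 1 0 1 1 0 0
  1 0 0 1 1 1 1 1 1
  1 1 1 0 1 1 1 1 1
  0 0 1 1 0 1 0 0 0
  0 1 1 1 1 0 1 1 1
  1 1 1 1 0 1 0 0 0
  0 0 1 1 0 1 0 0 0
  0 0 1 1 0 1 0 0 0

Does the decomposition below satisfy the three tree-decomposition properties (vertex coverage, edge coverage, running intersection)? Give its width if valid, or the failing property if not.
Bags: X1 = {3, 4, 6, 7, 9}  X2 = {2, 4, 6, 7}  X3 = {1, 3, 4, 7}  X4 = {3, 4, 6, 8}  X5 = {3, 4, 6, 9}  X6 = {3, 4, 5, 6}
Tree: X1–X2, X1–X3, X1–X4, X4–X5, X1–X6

No — bags containing vertex 9 are not connected in the tree.

A tree decomposition must satisfy three properties: every vertex lies in some bag; for every edge, both endpoints lie together in some bag; and for every vertex, the bags containing it form a connected subtree. Here bags containing vertex 9 are not connected in the tree, so the decomposition is invalid.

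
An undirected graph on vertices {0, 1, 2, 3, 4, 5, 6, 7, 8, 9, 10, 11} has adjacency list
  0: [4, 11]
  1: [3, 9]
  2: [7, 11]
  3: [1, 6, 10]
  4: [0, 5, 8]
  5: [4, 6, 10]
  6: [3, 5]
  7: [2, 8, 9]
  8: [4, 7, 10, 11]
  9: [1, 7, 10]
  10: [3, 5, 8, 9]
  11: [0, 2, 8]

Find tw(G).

3

A width-3 tree decomposition is:
Bags: B1 = {0, 2, 4, 11}  B2 = {2, 4, 8, 11}  B3 = {2, 4, 7, 8}  B4 = {4, 5, 7, 8}  B5 = {5, 7, 8, 10}  B6 = {5, 7, 9, 10}  B7 = {5, 6, 9, 10}  B8 = {3, 6, 9, 10}  B9 = {1, 3, 6, 9}
Tree: B1–B2, B2–B3, B3–B4, B4–B5, B5–B6, B6–B7, B7–B8, B8–B9
Every bag has size at most 4, so the width is 4 − 1 = 3 and tw(G) ≤ 3. For the lower bound: the 4 vertex sets {0,2,11}, {4}, {8}, {5,7,9,10} are disjoint, each induces a connected subgraph, and every pair is joined by at least one edge of G. Contracting each set to a single vertex therefore yields K_{4} as a minor, and since treewidth is minor-monotone, tw(G) ≥ tw(K_{4}) = 3. Therefore the treewidth is 3.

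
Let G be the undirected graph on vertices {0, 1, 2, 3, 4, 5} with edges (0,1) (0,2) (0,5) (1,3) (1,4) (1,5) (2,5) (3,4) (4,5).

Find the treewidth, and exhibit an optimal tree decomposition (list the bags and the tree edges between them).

Every bag has size at most 3, so the width is 3 − 1 = 2 and tw(G) ≤ 2. Conversely, {0, 1, 5} is a clique of size 3, and the vertices of any clique must share a bag in every tree decomposition; so some bag has ≥ 3 vertices and tw(G) ≥ 2. Combining the bounds, tw(G) = 2.

Treewidth 2.
Bags: B1 = {0, 2, 5}  B2 = {0, 1, 5}  B3 = {1, 4, 5}  B4 = {1, 3, 4}
Tree: B1–B2, B2–B3, B3–B4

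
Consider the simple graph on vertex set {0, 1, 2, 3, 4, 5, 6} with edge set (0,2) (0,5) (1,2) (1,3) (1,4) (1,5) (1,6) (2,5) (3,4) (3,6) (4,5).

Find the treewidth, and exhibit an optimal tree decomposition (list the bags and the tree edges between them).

Treewidth 2.
One optimal decomposition is:
Bags: B1 = {1, 3, 4}  B2 = {1, 4, 5}  B3 = {1, 2, 5}  B4 = {0, 2, 5}  B5 = {1, 3, 6}
Tree: B1–B2, B2–B3, B3–B4, B1–B5

The largest bag has 3 vertices, giving width 2; this decomposition certifies tw(G) ≤ 2. For the lower bound, the 3 vertices {0, 2, 5} are pairwise adjacent, and any tree decomposition puts a clique entirely inside one bag — forcing width ≥ 2. Hence tw(G) = 2 exactly.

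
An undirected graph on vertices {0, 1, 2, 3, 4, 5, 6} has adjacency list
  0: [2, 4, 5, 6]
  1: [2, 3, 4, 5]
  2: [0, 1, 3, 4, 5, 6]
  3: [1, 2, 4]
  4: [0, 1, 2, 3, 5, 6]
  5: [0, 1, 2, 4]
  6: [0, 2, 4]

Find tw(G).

3

A width-3 tree decomposition is:
Bags: B1 = {1, 2, 4, 5}  B2 = {0, 2, 4, 5}  B3 = {0, 2, 4, 6}  B4 = {1, 2, 3, 4}
Tree: B1–B2, B2–B3, B1–B4
The largest bag has 4 vertices, giving width 3; this decomposition certifies tw(G) ≤ 3. On the other hand G contains the 4-clique {0, 2, 4, 5}. A clique must lie in a single bag of any decomposition, so no decomposition can have width below 3. Hence tw(G) = 3 exactly.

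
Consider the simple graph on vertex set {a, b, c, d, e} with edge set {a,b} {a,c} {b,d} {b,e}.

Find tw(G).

A width-1 tree decomposition is:
Bags: B1 = {a, b}  B2 = {b, d}  B3 = {b, e}  B4 = {a, c}
Tree: B1–B2, B2–B3, B1–B4
Each bag holds 2 vertices, so the decomposition has width 1, which upper-bounds the treewidth. Any graph with an edge has treewidth ≥ 1, and G has the edge b–a. The upper and lower bounds meet at 1, so that is the treewidth.

1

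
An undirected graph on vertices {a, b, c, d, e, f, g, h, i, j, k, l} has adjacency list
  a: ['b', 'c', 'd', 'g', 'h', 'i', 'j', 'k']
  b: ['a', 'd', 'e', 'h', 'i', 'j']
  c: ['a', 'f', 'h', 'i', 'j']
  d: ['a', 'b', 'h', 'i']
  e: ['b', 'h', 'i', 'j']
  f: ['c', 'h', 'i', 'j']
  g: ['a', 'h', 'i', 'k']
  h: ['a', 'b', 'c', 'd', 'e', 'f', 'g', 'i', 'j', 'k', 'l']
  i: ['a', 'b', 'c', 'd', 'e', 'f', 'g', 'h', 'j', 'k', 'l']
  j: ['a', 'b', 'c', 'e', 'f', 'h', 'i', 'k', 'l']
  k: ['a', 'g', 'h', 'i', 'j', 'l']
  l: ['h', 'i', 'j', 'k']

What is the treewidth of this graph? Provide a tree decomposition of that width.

Each bag holds 5 vertices, so the decomposition has width 4, which upper-bounds the treewidth. Conversely, {a, b, d, h, i} is a clique of size 5, and the vertices of any clique must share a bag in every tree decomposition; so some bag has ≥ 5 vertices and tw(G) ≥ 4. Therefore the treewidth is 4.

Treewidth 4.
One optimal decomposition is:
Bags: B1 = {a, h, i, j, k}  B2 = {a, c, h, i, j}  B3 = {a, b, h, i, j}  B4 = {c, f, h, i, j}  B5 = {a, b, d, h, i}  B6 = {h, i, j, k, l}  B7 = {a, g, h, i, k}  B8 = {b, e, h, i, j}
Tree: B1–B2, B2–B3, B2–B4, B3–B5, B1–B6, B1–B7, B3–B8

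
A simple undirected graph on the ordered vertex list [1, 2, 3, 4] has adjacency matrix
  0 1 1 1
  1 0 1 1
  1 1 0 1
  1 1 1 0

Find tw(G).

A width-3 tree decomposition is:
Bags: B1 = {1, 2, 3, 4}
Tree: (single bag)
A single bag containing all 4 vertices is trivially a valid decomposition of width 3. Conversely, {1, 2, 3, 4} is a clique of size 4, and the vertices of any clique must share a bag in every tree decomposition; so some bag has ≥ 4 vertices and tw(G) ≥ 3. Hence tw(G) = 3 exactly.

3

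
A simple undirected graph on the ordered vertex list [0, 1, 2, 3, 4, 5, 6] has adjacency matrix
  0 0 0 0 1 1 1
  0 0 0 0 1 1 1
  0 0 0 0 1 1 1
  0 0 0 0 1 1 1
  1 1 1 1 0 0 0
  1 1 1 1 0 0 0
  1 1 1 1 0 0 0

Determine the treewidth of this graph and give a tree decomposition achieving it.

Treewidth 3.
One optimal decomposition is:
Bags: B1 = {3, 4, 5, 6}  B2 = {0, 4, 5, 6}  B3 = {2, 4, 5, 6}  B4 = {1, 4, 5, 6}
Tree: B1–B2, B2–B3, B3–B4

Each bag holds 4 vertices, so the decomposition has width 3, which upper-bounds the treewidth. For the lower bound: the 4 vertex sets {3,4}, {0,6}, {5}, {2} are disjoint, each induces a connected subgraph, and every pair is joined by at least one edge of G. Contracting each set to a single vertex therefore yields K_{4} as a minor, and since treewidth is minor-monotone, tw(G) ≥ tw(K_{4}) = 3. Therefore the treewidth is 3.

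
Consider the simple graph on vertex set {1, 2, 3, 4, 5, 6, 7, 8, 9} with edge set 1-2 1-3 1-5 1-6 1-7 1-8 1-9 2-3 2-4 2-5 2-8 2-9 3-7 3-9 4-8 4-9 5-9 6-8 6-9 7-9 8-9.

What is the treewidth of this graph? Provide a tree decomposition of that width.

Every bag has size at most 4, so the width is 4 − 1 = 3 and tw(G) ≤ 3. On the other hand G contains the 4-clique {1, 2, 8, 9}. A clique must lie in a single bag of any decomposition, so no decomposition can have width below 3. Hence tw(G) = 3 exactly.

Treewidth 3.
Bags: B1 = {1, 2, 8, 9}  B2 = {2, 4, 8, 9}  B3 = {1, 2, 3, 9}  B4 = {1, 6, 8, 9}  B5 = {1, 3, 7, 9}  B6 = {1, 2, 5, 9}
Tree: B1–B2, B1–B3, B1–B4, B3–B5, B1–B6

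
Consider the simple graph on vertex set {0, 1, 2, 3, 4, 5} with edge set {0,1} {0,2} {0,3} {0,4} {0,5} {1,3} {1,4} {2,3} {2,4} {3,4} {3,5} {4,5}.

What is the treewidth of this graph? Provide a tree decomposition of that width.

Treewidth 3.
One optimal decomposition is:
Bags: B1 = {0, 3, 4, 5}  B2 = {0, 1, 3, 4}  B3 = {0, 2, 3, 4}
Tree: B1–B2, B2–B3

Every bag has size at most 4, so the width is 4 − 1 = 3 and tw(G) ≤ 3. Conversely, {0, 1, 3, 4} is a clique of size 4, and the vertices of any clique must share a bag in every tree decomposition; so some bag has ≥ 4 vertices and tw(G) ≥ 3. Therefore the treewidth is 3.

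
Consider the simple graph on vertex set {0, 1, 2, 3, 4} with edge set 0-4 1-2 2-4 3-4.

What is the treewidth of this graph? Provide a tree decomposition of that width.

Each bag holds 2 vertices, so the decomposition has width 1, which upper-bounds the treewidth. Any graph with an edge has treewidth ≥ 1, and G has the edge 3–4. Combining the bounds, tw(G) = 1.

Treewidth 1.
One such decomposition:
Bags: B1 = {3, 4}  B2 = {2, 4}  B3 = {0, 4}  B4 = {1, 2}
Tree: B1–B2, B2–B3, B2–B4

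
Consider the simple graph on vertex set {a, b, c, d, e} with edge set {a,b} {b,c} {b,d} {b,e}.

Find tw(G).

A width-1 tree decomposition is:
Bags: B1 = {b, d}  B2 = {b, c}  B3 = {b, e}  B4 = {a, b}
Tree: B1–B2, B1–B3, B1–B4
The largest bag has 2 vertices, giving width 1; this decomposition certifies tw(G) ≤ 1. Since G has at least one edge (e.g. d–b), it is not an edgeless graph, so tw(G) ≥ 1. Combining the bounds, tw(G) = 1.

1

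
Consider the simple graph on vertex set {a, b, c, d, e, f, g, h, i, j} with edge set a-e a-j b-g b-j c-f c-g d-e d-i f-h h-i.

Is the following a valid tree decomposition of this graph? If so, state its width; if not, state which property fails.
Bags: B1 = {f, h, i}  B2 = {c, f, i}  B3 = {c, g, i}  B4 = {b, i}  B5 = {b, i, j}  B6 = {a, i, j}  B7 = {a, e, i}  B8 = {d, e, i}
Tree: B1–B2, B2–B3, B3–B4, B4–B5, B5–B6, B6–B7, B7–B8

No — edge (g,b) lies in no bag.

A tree decomposition must satisfy three properties: every vertex lies in some bag; for every edge, both endpoints lie together in some bag; and for every vertex, the bags containing it form a connected subtree. Here edge (g,b) lies in no bag, so the decomposition is invalid.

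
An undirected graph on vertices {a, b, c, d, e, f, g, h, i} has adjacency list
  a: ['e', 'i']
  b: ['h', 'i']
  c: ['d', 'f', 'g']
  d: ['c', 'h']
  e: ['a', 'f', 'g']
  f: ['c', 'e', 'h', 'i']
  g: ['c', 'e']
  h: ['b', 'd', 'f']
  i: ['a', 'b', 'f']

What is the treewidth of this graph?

A width-3 tree decomposition is:
Bags: B1 = {c, d, g, h}  B2 = {c, f, g, h}  B3 = {e, f, g, h}  B4 = {b, e, f, h}  B5 = {b, e, f, i}  B6 = {a, b, e, i}
Tree: B1–B2, B2–B3, B3–B4, B4–B5, B5–B6
The largest bag has 4 vertices, giving width 3; this decomposition certifies tw(G) ≤ 3. For the lower bound: the 4 vertex sets {c,d,g}, {h}, {f}, {a,b,e,i} are disjoint, each induces a connected subgraph, and every pair is joined by at least one edge of G. Contracting each set to a single vertex therefore yields K_{4} as a minor, and since treewidth is minor-monotone, tw(G) ≥ tw(K_{4}) = 3. The upper and lower bounds meet at 3, so that is the treewidth.

3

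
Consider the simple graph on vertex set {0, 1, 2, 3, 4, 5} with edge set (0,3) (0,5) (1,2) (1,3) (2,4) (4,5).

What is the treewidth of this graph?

A width-2 tree decomposition is:
Bags: B1 = {2, 4, 5}  B2 = {0, 2, 5}  B3 = {0, 2, 3}  B4 = {1, 2, 3}
Tree: B1–B2, B2–B3, B3–B4
The largest bag has 3 vertices, giving width 2; this decomposition certifies tw(G) ≤ 2. The edges 2–4–5–0–3–1–2 form a cycle, so G is not a tree and its treewidth is at least 2. The upper and lower bounds meet at 2, so that is the treewidth.

2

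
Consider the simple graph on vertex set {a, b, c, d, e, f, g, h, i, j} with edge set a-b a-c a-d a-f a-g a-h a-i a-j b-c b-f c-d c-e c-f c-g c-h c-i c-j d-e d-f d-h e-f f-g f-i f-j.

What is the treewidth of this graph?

3

A width-3 tree decomposition is:
Bags: B1 = {a, c, f, i}  B2 = {a, c, f, j}  B3 = {a, c, d, f}  B4 = {a, c, f, g}  B5 = {a, b, c, f}  B6 = {c, d, e, f}  B7 = {a, c, d, h}
Tree: B1–B2, B2–B3, B3–B4, B3–B5, B3–B6, B3–B7
The largest bag has 4 vertices, giving width 3; this decomposition certifies tw(G) ≤ 3. On the other hand G contains the 4-clique {a, c, d, h}. A clique must lie in a single bag of any decomposition, so no decomposition can have width below 3. Therefore the treewidth is 3.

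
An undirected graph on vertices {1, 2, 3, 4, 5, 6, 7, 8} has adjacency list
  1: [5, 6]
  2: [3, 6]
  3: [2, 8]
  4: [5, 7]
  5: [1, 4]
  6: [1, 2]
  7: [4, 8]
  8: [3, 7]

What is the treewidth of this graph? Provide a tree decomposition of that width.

Each bag holds 3 vertices, so the decomposition has width 2, which upper-bounds the treewidth. For the lower bound, G contains the cycle 8–3–2–6–1–5–4–7–8, so G is not a forest; only forests have treewidth ≤ 1, hence tw(G) ≥ 2. Hence tw(G) = 2 exactly.

Treewidth 2.
Bags: B1 = {2, 3, 8}  B2 = {2, 6, 8}  B3 = {1, 6, 8}  B4 = {1, 5, 8}  B5 = {4, 5, 8}  B6 = {4, 7, 8}
Tree: B1–B2, B2–B3, B3–B4, B4–B5, B5–B6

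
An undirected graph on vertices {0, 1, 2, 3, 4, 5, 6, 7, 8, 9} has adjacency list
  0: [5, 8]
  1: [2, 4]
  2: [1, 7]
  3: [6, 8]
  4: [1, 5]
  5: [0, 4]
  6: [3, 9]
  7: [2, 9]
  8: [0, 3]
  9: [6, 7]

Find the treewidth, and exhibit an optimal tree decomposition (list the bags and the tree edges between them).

Every bag has size at most 3, so the width is 3 − 1 = 2 and tw(G) ≤ 2. For the lower bound, G contains the cycle 4–5–0–8–3–6–9–7–2–1–4, so G is not a forest; only forests have treewidth ≤ 1, hence tw(G) ≥ 2. Combining the bounds, tw(G) = 2.

Treewidth 2.
Bags: B1 = {0, 4, 5}  B2 = {0, 4, 8}  B3 = {3, 4, 8}  B4 = {3, 4, 6}  B5 = {4, 6, 9}  B6 = {4, 7, 9}  B7 = {2, 4, 7}  B8 = {1, 2, 4}
Tree: B1–B2, B2–B3, B3–B4, B4–B5, B5–B6, B6–B7, B7–B8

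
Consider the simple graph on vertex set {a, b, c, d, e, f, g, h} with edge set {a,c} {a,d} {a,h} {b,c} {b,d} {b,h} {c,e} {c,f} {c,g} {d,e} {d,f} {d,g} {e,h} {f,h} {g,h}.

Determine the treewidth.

A width-3 tree decomposition is:
Bags: B1 = {c, d, g, h}  B2 = {c, d, f, h}  B3 = {a, c, d, h}  B4 = {b, c, d, h}  B5 = {c, d, e, h}
Tree: B1–B2, B2–B3, B3–B4, B4–B5
Each bag holds 4 vertices, so the decomposition has width 3, which upper-bounds the treewidth. For the lower bound: the 4 vertex sets {c,g}, {f,h}, {d}, {a} are disjoint, each induces a connected subgraph, and every pair is joined by at least one edge of G. Contracting each set to a single vertex therefore yields K_{4} as a minor, and since treewidth is minor-monotone, tw(G) ≥ tw(K_{4}) = 3. Therefore the treewidth is 3.

3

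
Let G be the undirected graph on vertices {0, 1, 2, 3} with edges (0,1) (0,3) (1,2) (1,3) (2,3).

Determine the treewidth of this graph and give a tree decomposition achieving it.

Treewidth 2.
Bags: B1 = {1, 2, 3}  B2 = {0, 1, 3}
Tree: B1–B2

The largest bag has 3 vertices, giving width 2; this decomposition certifies tw(G) ≤ 2. For the lower bound, the 3 vertices {0, 1, 3} are pairwise adjacent, and any tree decomposition puts a clique entirely inside one bag — forcing width ≥ 2. Combining the bounds, tw(G) = 2.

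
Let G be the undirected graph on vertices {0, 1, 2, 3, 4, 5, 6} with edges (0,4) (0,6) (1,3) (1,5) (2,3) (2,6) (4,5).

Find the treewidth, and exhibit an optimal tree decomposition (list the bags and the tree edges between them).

The largest bag has 3 vertices, giving width 2; this decomposition certifies tw(G) ≤ 2. Since 2–3–1–5–4–0–6–2 is a cycle in G, G is not acyclic. Forests are exactly the graphs of treewidth ≤ 1, so tw(G) ≥ 2. Hence tw(G) = 2 exactly.

Treewidth 2.
One such decomposition:
Bags: B1 = {1, 2, 3}  B2 = {1, 2, 5}  B3 = {2, 4, 5}  B4 = {0, 2, 4}  B5 = {0, 2, 6}
Tree: B1–B2, B2–B3, B3–B4, B4–B5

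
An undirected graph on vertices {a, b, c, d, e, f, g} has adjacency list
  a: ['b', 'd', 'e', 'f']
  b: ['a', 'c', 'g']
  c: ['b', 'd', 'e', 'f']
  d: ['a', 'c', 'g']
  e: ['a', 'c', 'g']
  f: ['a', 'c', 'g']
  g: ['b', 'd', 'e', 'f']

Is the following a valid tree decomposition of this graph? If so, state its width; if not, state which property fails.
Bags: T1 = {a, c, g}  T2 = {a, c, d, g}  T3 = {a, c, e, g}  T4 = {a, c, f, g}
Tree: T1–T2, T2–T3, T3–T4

No — vertex b appears in no bag.

A tree decomposition must satisfy three properties: every vertex lies in some bag; for every edge, both endpoints lie together in some bag; and for every vertex, the bags containing it form a connected subtree. Here vertex b appears in no bag, so the decomposition is invalid.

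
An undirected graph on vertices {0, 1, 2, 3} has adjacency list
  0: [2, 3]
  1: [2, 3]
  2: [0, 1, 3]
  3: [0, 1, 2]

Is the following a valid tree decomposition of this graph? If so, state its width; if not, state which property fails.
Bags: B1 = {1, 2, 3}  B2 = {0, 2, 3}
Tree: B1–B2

Yes; width 2.

Every vertex of G appears in some bag (union = {0, 1, 2, 3}); every edge is covered by a bag; and for each vertex v the set of bags containing v is connected in the bag tree. The decomposition is therefore valid. The largest bag has 3 vertices, so the width is 2.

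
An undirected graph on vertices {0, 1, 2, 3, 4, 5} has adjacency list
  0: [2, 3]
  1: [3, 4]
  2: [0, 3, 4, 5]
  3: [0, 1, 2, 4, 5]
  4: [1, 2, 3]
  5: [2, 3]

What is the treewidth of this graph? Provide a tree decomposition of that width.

Each bag holds 3 vertices, so the decomposition has width 2, which upper-bounds the treewidth. Conversely, {1, 3, 4} is a clique of size 3, and the vertices of any clique must share a bag in every tree decomposition; so some bag has ≥ 3 vertices and tw(G) ≥ 2. Hence tw(G) = 2 exactly.

Treewidth 2.
One such decomposition:
Bags: B1 = {2, 3, 4}  B2 = {0, 2, 3}  B3 = {2, 3, 5}  B4 = {1, 3, 4}
Tree: B1–B2, B2–B3, B1–B4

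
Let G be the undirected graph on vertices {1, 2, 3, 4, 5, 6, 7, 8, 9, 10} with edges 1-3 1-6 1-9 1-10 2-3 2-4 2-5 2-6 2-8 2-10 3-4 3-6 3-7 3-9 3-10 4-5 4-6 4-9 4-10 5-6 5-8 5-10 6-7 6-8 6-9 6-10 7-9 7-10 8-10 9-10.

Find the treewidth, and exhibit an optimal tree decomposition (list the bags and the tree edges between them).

Each bag holds 5 vertices, so the decomposition has width 4, which upper-bounds the treewidth. Conversely, {2, 5, 6, 8, 10} is a clique of size 5, and the vertices of any clique must share a bag in every tree decomposition; so some bag has ≥ 5 vertices and tw(G) ≥ 4. Combining the bounds, tw(G) = 4.

Treewidth 4.
One optimal decomposition is:
Bags: B1 = {2, 3, 4, 6, 10}  B2 = {3, 4, 6, 9, 10}  B3 = {3, 6, 7, 9, 10}  B4 = {1, 3, 6, 9, 10}  B5 = {2, 4, 5, 6, 10}  B6 = {2, 5, 6, 8, 10}
Tree: B1–B2, B2–B3, B2–B4, B1–B5, B5–B6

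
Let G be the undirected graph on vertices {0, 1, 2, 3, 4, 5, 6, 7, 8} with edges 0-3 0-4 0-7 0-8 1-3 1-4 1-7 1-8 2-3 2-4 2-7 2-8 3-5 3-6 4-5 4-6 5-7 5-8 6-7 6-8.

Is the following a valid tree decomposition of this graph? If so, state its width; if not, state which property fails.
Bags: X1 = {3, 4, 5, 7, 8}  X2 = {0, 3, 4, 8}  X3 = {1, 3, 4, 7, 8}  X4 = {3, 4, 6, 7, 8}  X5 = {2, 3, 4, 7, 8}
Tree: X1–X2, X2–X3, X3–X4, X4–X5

No — edge (7,0) lies in no bag.

A tree decomposition must satisfy three properties: every vertex lies in some bag; for every edge, both endpoints lie together in some bag; and for every vertex, the bags containing it form a connected subtree. Here edge (7,0) lies in no bag, so the decomposition is invalid.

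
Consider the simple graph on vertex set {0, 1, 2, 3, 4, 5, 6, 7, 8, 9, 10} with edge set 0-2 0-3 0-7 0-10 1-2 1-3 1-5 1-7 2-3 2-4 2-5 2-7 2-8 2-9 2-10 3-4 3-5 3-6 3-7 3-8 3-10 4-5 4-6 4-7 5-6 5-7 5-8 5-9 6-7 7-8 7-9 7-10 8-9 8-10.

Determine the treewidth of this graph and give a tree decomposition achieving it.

Each bag holds 5 vertices, so the decomposition has width 4, which upper-bounds the treewidth. Conversely, {2, 5, 7, 8, 9} is a clique of size 5, and the vertices of any clique must share a bag in every tree decomposition; so some bag has ≥ 5 vertices and tw(G) ≥ 4. Therefore the treewidth is 4.

Treewidth 4.
One such decomposition:
Bags: B1 = {0, 2, 3, 7, 10}  B2 = {2, 3, 7, 8, 10}  B3 = {2, 3, 5, 7, 8}  B4 = {2, 5, 7, 8, 9}  B5 = {2, 3, 4, 5, 7}  B6 = {1, 2, 3, 5, 7}  B7 = {3, 4, 5, 6, 7}
Tree: B1–B2, B2–B3, B3–B4, B3–B5, B5–B6, B5–B7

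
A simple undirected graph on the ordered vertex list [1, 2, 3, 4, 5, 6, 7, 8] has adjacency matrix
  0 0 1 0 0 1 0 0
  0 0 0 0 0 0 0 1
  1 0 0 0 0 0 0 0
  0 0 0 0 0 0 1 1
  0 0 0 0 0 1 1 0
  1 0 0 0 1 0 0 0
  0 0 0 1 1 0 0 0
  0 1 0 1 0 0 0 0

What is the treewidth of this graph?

1

A width-1 tree decomposition is:
Bags: B1 = {2, 8}  B2 = {4, 8}  B3 = {4, 7}  B4 = {5, 7}  B5 = {5, 6}  B6 = {1, 6}  B7 = {1, 3}
Tree: B1–B2, B2–B3, B3–B4, B4–B5, B5–B6, B6–B7
Each bag holds 2 vertices, so the decomposition has width 1, which upper-bounds the treewidth. G has an edge, so its treewidth is at least 1. Therefore the treewidth is 1.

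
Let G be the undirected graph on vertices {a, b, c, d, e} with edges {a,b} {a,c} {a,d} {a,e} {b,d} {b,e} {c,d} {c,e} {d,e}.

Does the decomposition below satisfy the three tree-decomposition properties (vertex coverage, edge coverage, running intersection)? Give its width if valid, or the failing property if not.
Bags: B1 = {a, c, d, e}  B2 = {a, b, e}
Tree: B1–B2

No — edge (d,b) lies in no bag.

A tree decomposition must satisfy three properties: every vertex lies in some bag; for every edge, both endpoints lie together in some bag; and for every vertex, the bags containing it form a connected subtree. Here edge (d,b) lies in no bag, so the decomposition is invalid.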